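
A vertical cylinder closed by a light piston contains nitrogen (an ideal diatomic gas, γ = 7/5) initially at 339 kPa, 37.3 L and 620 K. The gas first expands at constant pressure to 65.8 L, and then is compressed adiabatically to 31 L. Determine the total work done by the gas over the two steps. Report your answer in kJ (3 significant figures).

Step 1 (isobaric): W = PΔV = (339 kPa)(65.8 − 37.3 L) = 9662 J.
After step 1: P = 339 kPa, V = 65.8 L, T = 1094 K.
Step 2 (adiabatic): W = (P₁V₁ − P₂V₂)/(γ−1) = (22306 − 30142)/0.4 = -19589 J.
W_total = 9662 − 19589 = -9928 J.

W_total ≈ -9.93 kJ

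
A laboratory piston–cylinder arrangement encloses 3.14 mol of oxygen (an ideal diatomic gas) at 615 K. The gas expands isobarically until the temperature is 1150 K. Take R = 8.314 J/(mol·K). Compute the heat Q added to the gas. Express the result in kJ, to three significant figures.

Isobaric: W = nRΔT = (3.14)(8.314)(535) = 13967 J.
ΔU = nCᵥΔT with Cᵥ = 5R/2: ΔU = (3.14)(20.79)(535) = 34917 J.
Q = ΔU + W = 34917 + 13967 = 48883 J.

Q ≈ 48.9 kJ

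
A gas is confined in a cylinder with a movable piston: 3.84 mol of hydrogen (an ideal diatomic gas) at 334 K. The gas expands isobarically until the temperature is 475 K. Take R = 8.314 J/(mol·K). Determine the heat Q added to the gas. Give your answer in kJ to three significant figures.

Isobaric: W = nRΔT = (3.84)(8.314)(141) = 4502 J.
ΔU = nCᵥΔT with Cᵥ = 5R/2: ΔU = (3.84)(20.79)(141) = 11254 J.
Q = ΔU + W = 11254 + 4502 = 15755 J.

Q ≈ 15.8 kJ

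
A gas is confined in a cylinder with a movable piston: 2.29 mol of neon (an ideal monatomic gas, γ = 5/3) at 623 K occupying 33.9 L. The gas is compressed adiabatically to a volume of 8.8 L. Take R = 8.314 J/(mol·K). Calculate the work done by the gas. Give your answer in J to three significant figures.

Adiabatic: TV^(γ−1) = const with γ = 5/3.
T₂ = T₁ (V₁/V₂)^(γ−1) = 623 × (33.9/8.8)^0.667 = 623 × 2.457 = 1531 K.
W_by = nCᵥ(T₁ − T₂) = (2.29)(12.47)(623 − 1531) = -25930 J.

W ≈ -25900 J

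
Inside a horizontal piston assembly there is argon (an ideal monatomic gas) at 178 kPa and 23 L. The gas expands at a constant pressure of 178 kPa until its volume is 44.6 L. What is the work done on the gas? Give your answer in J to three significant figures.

Isobaric: W = P ΔV.
W = (178 kPa)(44.6 − 23 L) = (178)(21.6) = 3845 J.
Work on gas = −W_by = -3845 J.

W ≈ -3840 J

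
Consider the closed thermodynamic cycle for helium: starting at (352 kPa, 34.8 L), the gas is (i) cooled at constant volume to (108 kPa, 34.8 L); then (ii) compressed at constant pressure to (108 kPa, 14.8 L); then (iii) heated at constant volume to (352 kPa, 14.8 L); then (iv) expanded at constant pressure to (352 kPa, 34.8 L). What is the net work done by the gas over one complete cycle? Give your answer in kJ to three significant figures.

Constant-volume legs do no work.
W(ii) = (108)(14.8 − 34.8) = -2160 J; W(iv) = (352)(34.8 − 14.8) = 7040 J.
W_net = -2160 + 7040 = 4880 J (the clockwise enclosed area).

W_net ≈ 4.88 kJ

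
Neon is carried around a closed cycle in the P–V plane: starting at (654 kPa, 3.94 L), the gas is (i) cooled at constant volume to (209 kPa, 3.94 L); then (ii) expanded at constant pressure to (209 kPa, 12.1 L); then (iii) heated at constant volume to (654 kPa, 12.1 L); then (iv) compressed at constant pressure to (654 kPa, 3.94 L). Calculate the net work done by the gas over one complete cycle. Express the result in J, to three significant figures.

Constant-volume legs do no work.
W(ii) = (209)(12.1 − 3.94) = 1705 J; W(iv) = (654)(3.94 − 12.1) = -5337 J.
W_net = 1705 − 5337 = -3631 J (the counter-clockwise enclosed area).

W_net ≈ -3630 J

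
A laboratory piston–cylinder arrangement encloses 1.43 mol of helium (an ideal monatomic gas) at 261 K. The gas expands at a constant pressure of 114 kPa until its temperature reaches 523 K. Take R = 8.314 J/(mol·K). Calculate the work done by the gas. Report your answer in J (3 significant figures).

Isobaric: W = P ΔV = nR ΔT.
W = (1.43)(8.314)(523 − 261) = 3115 J.

W ≈ 3110 J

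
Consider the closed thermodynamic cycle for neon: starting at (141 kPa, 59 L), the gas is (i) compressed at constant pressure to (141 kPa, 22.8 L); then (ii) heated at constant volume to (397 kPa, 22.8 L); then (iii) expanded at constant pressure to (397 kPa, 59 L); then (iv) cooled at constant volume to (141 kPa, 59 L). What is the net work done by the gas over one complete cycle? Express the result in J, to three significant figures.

W_net ≈ 9270 J

Constant-volume legs do no work.
W(i) = (141)(22.8 − 59) = -5104 J; W(iii) = (397)(59 − 22.8) = 14371 J.
W_net = -5104 + 14371 = 9267 J (the clockwise enclosed area).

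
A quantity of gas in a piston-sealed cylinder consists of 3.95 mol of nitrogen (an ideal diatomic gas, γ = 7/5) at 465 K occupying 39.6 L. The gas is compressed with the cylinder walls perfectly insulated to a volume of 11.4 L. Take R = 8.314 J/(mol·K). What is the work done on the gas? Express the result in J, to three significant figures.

Adiabatic: TV^(γ−1) = const with γ = 7/5.
T₂ = T₁ (V₁/V₂)^(γ−1) = 465 × (39.6/11.4)^0.4 = 465 × 1.646 = 765.2 K.
W_by = nCᵥ(T₁ − T₂) = (3.95)(20.79)(465 − 765.2) = -24646 J.
Work on gas = −W_by = 24646 J.

W ≈ 24600 J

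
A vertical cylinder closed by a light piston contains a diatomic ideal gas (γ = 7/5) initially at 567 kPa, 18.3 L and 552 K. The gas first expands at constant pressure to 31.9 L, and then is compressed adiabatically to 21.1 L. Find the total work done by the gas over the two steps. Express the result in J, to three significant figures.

W_total ≈ -418 J

Step 1 (isobaric): W = PΔV = (567 kPa)(31.9 − 18.3 L) = 7711 J.
After step 1: P = 567 kPa, V = 31.9 L, T = 962.2 K.
Step 2 (adiabatic): W = (P₁V₁ − P₂V₂)/(γ−1) = (18087 − 21339)/0.4 = -8130 J.
W_total = 7711 − 8130 = -418.4 J.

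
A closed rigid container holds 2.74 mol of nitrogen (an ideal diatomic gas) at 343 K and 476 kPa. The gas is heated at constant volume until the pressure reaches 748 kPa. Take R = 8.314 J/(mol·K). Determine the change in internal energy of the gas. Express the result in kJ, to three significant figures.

ΔU ≈ 11.2 kJ

Constant volume ⇒ W = 0, so Q = ΔU = nCᵥΔT with Cᵥ = 5R/2 = 20.79 J/(mol·K).
At constant V, T₂/T₁ = P₂/P₁ ⇒ ΔT = T₁(P₂/P₁ − 1) = 343·(748/476 − 1) = 196 K.
ΔU = (2.74)(20.79)(196) = 11162 J.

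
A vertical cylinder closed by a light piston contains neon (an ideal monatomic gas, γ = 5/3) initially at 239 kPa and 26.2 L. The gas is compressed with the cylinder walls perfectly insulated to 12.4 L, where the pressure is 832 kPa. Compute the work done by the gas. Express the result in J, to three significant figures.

Adiabatic: W = (P₁V₁ − P₂V₂)/(γ − 1) with γ = 5/3.
P₁V₁ = 6262 J, P₂V₂ = 10317 J.
W = (6262 − 10317) / 0.6667 = -6083 J.

W ≈ -6080 J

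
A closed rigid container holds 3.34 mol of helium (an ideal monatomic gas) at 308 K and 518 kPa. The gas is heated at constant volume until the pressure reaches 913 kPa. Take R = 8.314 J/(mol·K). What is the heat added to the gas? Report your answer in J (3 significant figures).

Constant volume ⇒ W = 0, so Q = ΔU = nCᵥΔT with Cᵥ = 3R/2 = 12.47 J/(mol·K).
At constant V, T₂/T₁ = P₂/P₁ ⇒ ΔT = T₁(P₂/P₁ − 1) = 308·(913/518 − 1) = 234.9 K.
ΔU = (3.34)(12.47)(234.9) = 9783 J.

Q ≈ 9780 J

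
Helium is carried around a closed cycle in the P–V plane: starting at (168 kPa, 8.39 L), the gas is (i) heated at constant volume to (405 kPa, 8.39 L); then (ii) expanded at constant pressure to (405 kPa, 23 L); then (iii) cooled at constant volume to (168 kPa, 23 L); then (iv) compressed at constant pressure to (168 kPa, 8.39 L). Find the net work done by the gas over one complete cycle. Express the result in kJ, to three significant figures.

W_net ≈ 3.46 kJ

Constant-volume legs do no work.
W(ii) = (405)(23 − 8.39) = 5917 J; W(iv) = (168)(8.39 − 23) = -2454 J.
W_net = 5917 − 2454 = 3463 J (the clockwise enclosed area).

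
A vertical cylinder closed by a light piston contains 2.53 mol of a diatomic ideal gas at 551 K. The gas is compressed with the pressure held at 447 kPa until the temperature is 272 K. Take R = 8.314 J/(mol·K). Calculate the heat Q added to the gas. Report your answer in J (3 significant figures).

Q ≈ -20500 J

Isobaric: W = nRΔT = (2.53)(8.314)(-279) = -5869 J.
ΔU = nCᵥΔT with Cᵥ = 5R/2: ΔU = (2.53)(20.79)(-279) = -14672 J.
Q = ΔU + W = -14672 − 5869 = -20540 J.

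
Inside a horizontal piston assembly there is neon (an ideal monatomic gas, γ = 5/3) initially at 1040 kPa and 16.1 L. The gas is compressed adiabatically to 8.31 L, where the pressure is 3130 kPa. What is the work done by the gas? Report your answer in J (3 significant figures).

Adiabatic: W = (P₁V₁ − P₂V₂)/(γ − 1) with γ = 5/3.
P₁V₁ = 16744 J, P₂V₂ = 26010 J.
W = (16744 − 26010) / 0.6667 = -13899 J.

W ≈ -13900 J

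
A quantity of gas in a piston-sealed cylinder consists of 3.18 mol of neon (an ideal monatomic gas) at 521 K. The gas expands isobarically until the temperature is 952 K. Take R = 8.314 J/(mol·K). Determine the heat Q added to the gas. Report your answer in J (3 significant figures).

Isobaric: W = nRΔT = (3.18)(8.314)(431) = 11395 J.
ΔU = nCᵥΔT with Cᵥ = 3R/2: ΔU = (3.18)(12.47)(431) = 17093 J.
Q = ΔU + W = 17093 + 11395 = 28488 J.

Q ≈ 28500 J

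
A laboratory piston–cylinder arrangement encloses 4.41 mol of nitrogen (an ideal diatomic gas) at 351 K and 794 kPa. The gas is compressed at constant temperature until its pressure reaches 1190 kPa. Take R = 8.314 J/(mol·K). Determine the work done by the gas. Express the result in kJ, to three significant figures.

Isothermal process: W = nRT ln(V₂/V₁) = nRT ln(P₁/P₂).
W = (4.41)(8.314)(351) × ln(794/1190)
  = 12869 × ln(0.6672) = 12869 × -0.4046
W_by_gas = -5207 J.

W ≈ -5.21 kJ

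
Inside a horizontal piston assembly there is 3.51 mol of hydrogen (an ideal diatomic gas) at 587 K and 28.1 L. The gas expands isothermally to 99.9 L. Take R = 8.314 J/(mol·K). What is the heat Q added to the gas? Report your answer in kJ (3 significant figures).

Isothermal ⇒ ΔU = 0, so Q = W = nRT ln(V₂/V₁).
Q = (3.51)(8.314)(587) ln(99.9/28.1) = 17130 × 1.268 = 21728 J.

Q ≈ 21.7 kJ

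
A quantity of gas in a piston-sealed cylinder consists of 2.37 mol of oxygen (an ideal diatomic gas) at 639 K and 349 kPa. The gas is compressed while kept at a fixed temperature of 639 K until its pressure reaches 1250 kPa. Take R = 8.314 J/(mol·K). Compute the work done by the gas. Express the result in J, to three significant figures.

Isothermal process: W = nRT ln(V₂/V₁) = nRT ln(P₁/P₂).
W = (2.37)(8.314)(639) × ln(349/1250)
  = 12591 × ln(0.2792) = 12591 × -1.276
W_by_gas = -16064 J.

W ≈ -16100 J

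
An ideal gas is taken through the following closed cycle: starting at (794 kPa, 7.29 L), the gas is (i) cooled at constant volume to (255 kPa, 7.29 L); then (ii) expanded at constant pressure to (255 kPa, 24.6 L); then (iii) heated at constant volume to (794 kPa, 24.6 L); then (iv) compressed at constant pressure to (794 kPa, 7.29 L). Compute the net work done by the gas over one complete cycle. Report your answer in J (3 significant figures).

Constant-volume legs do no work.
W(ii) = (255)(24.6 − 7.29) = 4414 J; W(iv) = (794)(7.29 − 24.6) = -13744 J.
W_net = 4414 − 13744 = -9330 J (the counter-clockwise enclosed area).

W_net ≈ -9330 J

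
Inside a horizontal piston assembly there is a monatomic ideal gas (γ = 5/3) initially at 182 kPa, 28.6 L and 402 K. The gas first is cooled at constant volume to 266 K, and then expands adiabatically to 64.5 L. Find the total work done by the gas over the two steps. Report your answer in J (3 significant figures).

W_total ≈ 2160 J

Step 1 (isochoric): W = 0 (constant volume).
After step 1: P = 120.4 kPa (V unchanged).
Step 2 (adiabatic): W = (P₁V₁ − P₂V₂)/(γ−1) = (3444 − 2003)/0.667 = 2162 J.
W_total = 0 + 2162 = 2162 J.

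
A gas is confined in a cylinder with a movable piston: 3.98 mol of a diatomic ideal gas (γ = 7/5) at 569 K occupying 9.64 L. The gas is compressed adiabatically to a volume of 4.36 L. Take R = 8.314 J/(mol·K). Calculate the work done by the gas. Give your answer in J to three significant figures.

W ≈ -17600 J

Adiabatic: TV^(γ−1) = const with γ = 7/5.
T₂ = T₁ (V₁/V₂)^(γ−1) = 569 × (9.64/4.36)^0.4 = 569 × 1.374 = 781.5 K.
W_by = nCᵥ(T₁ − T₂) = (3.98)(20.79)(569 − 781.5) = -17582 J.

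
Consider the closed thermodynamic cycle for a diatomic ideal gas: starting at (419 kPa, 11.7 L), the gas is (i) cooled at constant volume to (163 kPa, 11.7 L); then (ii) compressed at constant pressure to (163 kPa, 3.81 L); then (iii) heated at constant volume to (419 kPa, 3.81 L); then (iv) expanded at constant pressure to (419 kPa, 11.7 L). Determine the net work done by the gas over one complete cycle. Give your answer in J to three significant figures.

W_net ≈ 2020 J

Constant-volume legs do no work.
W(ii) = (163)(3.81 − 11.7) = -1286 J; W(iv) = (419)(11.7 − 3.81) = 3306 J.
W_net = -1286 + 3306 = 2020 J (the clockwise enclosed area).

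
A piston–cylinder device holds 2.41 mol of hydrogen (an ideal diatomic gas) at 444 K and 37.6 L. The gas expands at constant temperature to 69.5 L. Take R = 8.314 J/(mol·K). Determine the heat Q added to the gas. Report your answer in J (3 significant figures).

Q ≈ 5470 J

Isothermal ⇒ ΔU = 0, so Q = W = nRT ln(V₂/V₁).
Q = (2.41)(8.314)(444) ln(69.5/37.6) = 8896 × 0.6143 = 5465 J.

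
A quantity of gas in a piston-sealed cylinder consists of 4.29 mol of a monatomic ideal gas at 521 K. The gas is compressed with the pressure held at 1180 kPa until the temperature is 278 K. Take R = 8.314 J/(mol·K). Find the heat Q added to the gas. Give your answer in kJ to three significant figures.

Q ≈ -21.7 kJ

Isobaric: W = nRΔT = (4.29)(8.314)(-243) = -8667 J.
ΔU = nCᵥΔT with Cᵥ = 3R/2: ΔU = (4.29)(12.47)(-243) = -13001 J.
Q = ΔU + W = -13001 − 8667 = -21668 J.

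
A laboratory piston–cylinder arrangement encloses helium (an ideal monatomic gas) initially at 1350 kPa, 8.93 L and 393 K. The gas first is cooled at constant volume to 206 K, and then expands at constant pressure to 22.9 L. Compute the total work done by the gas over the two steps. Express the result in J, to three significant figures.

Step 1 (isochoric): W = 0 (constant volume).
After step 1: P = 707.6 kPa (V unchanged).
Step 2 (isobaric): W = PΔV = (707.6 kPa)(22.9 − 8.93 L) = 9886 J.
W_total = 0 + 9886 = 9886 J.

W_total ≈ 9890 J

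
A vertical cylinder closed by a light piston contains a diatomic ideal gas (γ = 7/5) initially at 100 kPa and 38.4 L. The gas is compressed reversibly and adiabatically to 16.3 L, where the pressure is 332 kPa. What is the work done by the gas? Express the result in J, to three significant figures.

W ≈ -3930 J

Adiabatic: W = (P₁V₁ − P₂V₂)/(γ − 1) with γ = 7/5.
P₁V₁ = 3840 J, P₂V₂ = 5412 J.
W = (3840 − 5412) / 0.4 = -3929 J.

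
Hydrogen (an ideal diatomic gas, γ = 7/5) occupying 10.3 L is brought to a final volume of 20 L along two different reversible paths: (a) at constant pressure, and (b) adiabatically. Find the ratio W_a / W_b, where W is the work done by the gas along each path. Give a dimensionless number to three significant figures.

W_a / W_b ≈ 1.62

Path (a) isobaric: W = P₁(V₂ − V₁) → W_a/(P₁V₁) = 0.9417.
Path (b) adiabatic: W = P₁V₁(1 − (V₁/V₂)^(γ−1))/(γ−1) → W_b/(P₁V₁) = 0.5828.
W_a / W_b = 0.9417 / 0.5828 = 1.616.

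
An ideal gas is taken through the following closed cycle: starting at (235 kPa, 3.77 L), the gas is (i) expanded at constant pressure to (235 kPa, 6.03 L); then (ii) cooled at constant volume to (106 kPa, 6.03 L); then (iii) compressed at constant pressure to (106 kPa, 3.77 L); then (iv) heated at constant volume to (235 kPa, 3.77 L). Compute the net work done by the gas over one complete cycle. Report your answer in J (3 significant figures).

W_net ≈ 292 J

Constant-volume legs do no work.
W(i) = (235)(6.03 − 3.77) = 531.1 J; W(iii) = (106)(3.77 − 6.03) = -239.6 J.
W_net = 531.1 − 239.6 = 291.5 J (the clockwise enclosed area).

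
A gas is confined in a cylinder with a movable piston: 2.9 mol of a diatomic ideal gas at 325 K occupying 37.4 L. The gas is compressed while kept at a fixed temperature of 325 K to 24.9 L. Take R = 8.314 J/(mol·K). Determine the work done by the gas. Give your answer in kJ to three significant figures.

Isothermal: W = nRT ln(V₂/V₁).
W = (2.9)(8.314)(325) × ln(24.9/37.4)
  = 7836 × -0.4068
W_by_gas = -3188 J.

W ≈ -3.19 kJ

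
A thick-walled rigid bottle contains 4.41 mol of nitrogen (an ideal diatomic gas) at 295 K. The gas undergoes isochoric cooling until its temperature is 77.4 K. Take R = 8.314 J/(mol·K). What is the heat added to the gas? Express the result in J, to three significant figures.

Q ≈ -19900 J

Constant volume ⇒ W = 0, so Q = ΔU = nCᵥΔT with Cᵥ = 5R/2 = 20.79 J/(mol·K).
ΔU = (4.41)(20.79)(77.4 − 295) = -19946 J.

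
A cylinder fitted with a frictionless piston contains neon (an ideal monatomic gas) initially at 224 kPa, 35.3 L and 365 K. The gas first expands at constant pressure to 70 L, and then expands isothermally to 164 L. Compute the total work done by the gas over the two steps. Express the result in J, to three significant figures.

Step 1 (isobaric): W = PΔV = (224 kPa)(70 − 35.3 L) = 7773 J.
After step 1: P = 224 kPa, V = 70 L, T = 723.8 K.
Step 2 (isothermal): W = P₁V₁ ln(V₂/V₁) = (15680) ln(164/70) = 13350 J.
W_total = 7773 + 13350 = 21122 J.

W_total ≈ 21100 J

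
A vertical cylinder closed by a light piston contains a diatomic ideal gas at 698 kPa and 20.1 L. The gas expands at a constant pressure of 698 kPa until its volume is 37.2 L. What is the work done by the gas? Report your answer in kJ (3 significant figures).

W ≈ 11.9 kJ

Isobaric: W = P ΔV.
W = (698 kPa)(37.2 − 20.1 L) = (698)(17.1) = 11936 J.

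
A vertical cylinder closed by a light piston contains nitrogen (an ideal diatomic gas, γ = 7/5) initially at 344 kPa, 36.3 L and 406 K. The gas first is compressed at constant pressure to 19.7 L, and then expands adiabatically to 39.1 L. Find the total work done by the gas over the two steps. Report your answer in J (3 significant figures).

W_total ≈ -1650 J

Step 1 (isobaric): W = PΔV = (344 kPa)(19.7 − 36.3 L) = -5710 J.
After step 1: P = 344 kPa, V = 19.7 L, T = 220.3 K.
Step 2 (adiabatic): W = (P₁V₁ − P₂V₂)/(γ−1) = (6777 − 5152)/0.4 = 4063 J.
W_total = -5710 + 4063 = -1647 J.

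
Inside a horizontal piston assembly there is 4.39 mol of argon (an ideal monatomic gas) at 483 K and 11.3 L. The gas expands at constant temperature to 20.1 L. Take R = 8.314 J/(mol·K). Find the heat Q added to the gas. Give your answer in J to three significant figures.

Isothermal ⇒ ΔU = 0, so Q = W = nRT ln(V₂/V₁).
Q = (4.39)(8.314)(483) ln(20.1/11.3) = 17629 × 0.5759 = 10153 J.

Q ≈ 10200 J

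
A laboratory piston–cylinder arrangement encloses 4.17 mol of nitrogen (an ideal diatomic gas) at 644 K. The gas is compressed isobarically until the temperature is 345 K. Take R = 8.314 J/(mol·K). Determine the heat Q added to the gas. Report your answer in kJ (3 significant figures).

Q ≈ -36.3 kJ

Isobaric: W = nRΔT = (4.17)(8.314)(-299) = -10366 J.
ΔU = nCᵥΔT with Cᵥ = 5R/2: ΔU = (4.17)(20.79)(-299) = -25915 J.
Q = ΔU + W = -25915 − 10366 = -36282 J.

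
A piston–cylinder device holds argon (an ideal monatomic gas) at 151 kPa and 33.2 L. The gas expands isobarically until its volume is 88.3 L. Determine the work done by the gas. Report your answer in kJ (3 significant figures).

W ≈ 8.32 kJ

Isobaric: W = P ΔV.
W = (151 kPa)(88.3 − 33.2 L) = (151)(55.1) = 8320 J.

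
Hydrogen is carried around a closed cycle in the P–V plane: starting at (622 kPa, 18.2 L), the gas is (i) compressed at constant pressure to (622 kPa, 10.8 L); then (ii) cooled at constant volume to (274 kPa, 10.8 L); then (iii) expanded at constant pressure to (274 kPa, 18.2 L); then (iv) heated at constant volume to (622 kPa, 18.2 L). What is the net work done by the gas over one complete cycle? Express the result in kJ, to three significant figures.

W_net ≈ -2.58 kJ

Constant-volume legs do no work.
W(i) = (622)(10.8 − 18.2) = -4603 J; W(iii) = (274)(18.2 − 10.8) = 2028 J.
W_net = -4603 + 2028 = -2575 J (the counter-clockwise enclosed area).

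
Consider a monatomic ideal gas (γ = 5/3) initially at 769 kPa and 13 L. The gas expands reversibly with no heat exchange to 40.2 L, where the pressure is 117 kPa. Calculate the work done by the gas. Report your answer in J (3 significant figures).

Adiabatic: W = (P₁V₁ − P₂V₂)/(γ − 1) with γ = 5/3.
P₁V₁ = 9997 J, P₂V₂ = 4703 J.
W = (9997 − 4703) / 0.6667 = 7940 J.

W ≈ 7940 J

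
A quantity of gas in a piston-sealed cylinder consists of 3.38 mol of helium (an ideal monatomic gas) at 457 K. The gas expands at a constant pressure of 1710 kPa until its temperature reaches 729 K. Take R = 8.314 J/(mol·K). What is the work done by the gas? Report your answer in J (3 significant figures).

W ≈ 7640 J

Isobaric: W = P ΔV = nR ΔT.
W = (3.38)(8.314)(729 − 457) = 7644 J.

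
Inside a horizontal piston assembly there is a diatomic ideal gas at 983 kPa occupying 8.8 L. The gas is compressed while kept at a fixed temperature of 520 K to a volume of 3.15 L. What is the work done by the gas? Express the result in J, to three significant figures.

W ≈ -8890 J

Isothermal: W = nRT ln(V₂/V₁) = P₁V₁ ln(V₂/V₁).
P₁V₁ = (983 kPa)(8.8 L) = 8650 J.
W = 8650 × ln(3.15/8.8) = 8650 × -1.027
W_by_gas = -8887 J.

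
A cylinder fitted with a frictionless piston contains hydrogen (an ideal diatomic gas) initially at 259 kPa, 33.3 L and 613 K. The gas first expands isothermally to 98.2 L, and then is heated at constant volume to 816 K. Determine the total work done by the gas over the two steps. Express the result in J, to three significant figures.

W_total ≈ 9330 J

Step 1 (isothermal): W = P₁V₁ ln(V₂/V₁) = (8625) ln(98.2/33.3) = 9327 J.
Step 2 (isochoric): W = 0 (constant volume).
W_total = 9327 + 0 = 9327 J.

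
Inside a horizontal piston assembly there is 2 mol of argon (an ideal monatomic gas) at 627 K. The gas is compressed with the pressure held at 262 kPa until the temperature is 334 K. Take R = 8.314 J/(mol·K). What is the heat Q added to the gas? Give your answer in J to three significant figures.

Q ≈ -12200 J

Isobaric: W = nRΔT = (2)(8.314)(-293) = -4872 J.
ΔU = nCᵥΔT with Cᵥ = 3R/2: ΔU = (2)(12.47)(-293) = -7308 J.
Q = ΔU + W = -7308 − 4872 = -12180 J.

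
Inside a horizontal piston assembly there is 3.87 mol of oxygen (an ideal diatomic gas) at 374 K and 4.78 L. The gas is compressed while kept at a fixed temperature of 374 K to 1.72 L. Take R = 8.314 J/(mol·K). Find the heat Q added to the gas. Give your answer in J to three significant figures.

Isothermal ⇒ ΔU = 0, so Q = W = nRT ln(V₂/V₁).
Q = (3.87)(8.314)(374) ln(1.72/4.78) = 12034 × -1.022 = -12300 J.

Q ≈ -12300 J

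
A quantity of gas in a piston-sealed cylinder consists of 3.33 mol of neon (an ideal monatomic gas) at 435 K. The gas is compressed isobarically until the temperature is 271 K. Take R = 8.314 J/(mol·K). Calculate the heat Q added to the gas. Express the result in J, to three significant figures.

Q ≈ -11400 J

Isobaric: W = nRΔT = (3.33)(8.314)(-164) = -4540 J.
ΔU = nCᵥΔT with Cᵥ = 3R/2: ΔU = (3.33)(12.47)(-164) = -6811 J.
Q = ΔU + W = -6811 − 4540 = -11351 J.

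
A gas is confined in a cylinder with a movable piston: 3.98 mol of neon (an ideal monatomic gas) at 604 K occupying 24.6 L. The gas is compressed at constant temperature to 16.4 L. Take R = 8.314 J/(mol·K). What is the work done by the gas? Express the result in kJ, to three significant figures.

Isothermal: W = nRT ln(V₂/V₁).
W = (3.98)(8.314)(604) × ln(16.4/24.6)
  = 19986 × -0.4055
W_by_gas = -8104 J.

W ≈ -8.10 kJ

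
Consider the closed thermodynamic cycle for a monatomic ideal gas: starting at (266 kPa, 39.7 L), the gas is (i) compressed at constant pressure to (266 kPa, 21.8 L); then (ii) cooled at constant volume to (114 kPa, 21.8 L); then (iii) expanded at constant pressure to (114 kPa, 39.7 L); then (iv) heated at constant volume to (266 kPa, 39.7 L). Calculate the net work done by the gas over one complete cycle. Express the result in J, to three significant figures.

Constant-volume legs do no work.
W(i) = (266)(21.8 − 39.7) = -4761 J; W(iii) = (114)(39.7 − 21.8) = 2041 J.
W_net = -4761 + 2041 = -2721 J (the counter-clockwise enclosed area).

W_net ≈ -2720 J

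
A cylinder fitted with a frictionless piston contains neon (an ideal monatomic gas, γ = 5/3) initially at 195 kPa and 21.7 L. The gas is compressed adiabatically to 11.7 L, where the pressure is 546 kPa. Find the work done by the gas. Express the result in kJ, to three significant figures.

Adiabatic: W = (P₁V₁ − P₂V₂)/(γ − 1) with γ = 5/3.
P₁V₁ = 4232 J, P₂V₂ = 6388 J.
W = (4232 − 6388) / 0.6667 = -3235 J.

W ≈ -3.24 kJ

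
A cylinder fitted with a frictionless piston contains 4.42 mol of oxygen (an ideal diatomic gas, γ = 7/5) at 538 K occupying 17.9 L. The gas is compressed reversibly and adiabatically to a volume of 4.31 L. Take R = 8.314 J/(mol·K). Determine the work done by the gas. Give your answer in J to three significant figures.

Adiabatic: TV^(γ−1) = const with γ = 7/5.
T₂ = T₁ (V₁/V₂)^(γ−1) = 538 × (17.9/4.31)^0.4 = 538 × 1.767 = 950.9 K.
W_by = nCᵥ(T₁ − T₂) = (4.42)(20.79)(538 − 950.9) = -37933 J.

W ≈ -37900 J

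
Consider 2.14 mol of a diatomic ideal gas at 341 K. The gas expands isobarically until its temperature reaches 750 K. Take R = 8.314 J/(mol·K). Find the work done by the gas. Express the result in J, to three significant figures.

Isobaric: W = P ΔV = nR ΔT.
W = (2.14)(8.314)(750 − 341) = 7277 J.

W ≈ 7280 J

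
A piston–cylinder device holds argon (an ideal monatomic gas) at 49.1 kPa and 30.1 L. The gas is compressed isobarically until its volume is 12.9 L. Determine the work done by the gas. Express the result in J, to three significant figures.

Isobaric: W = P ΔV.
W = (49.1 kPa)(12.9 − 30.1 L) = (49.1)(-17.2) = -844.5 J.

W ≈ -845 J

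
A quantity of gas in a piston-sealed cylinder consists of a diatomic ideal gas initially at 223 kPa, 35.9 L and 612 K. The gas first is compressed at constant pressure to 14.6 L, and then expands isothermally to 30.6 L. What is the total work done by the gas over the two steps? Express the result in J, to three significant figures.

W_total ≈ -2340 J

Step 1 (isobaric): W = PΔV = (223 kPa)(14.6 − 35.9 L) = -4750 J.
After step 1: P = 223 kPa, V = 14.6 L, T = 248.9 K.
Step 2 (isothermal): W = P₁V₁ ln(V₂/V₁) = (3256) ln(30.6/14.6) = 2409 J.
W_total = -4750 + 2409 = -2341 J.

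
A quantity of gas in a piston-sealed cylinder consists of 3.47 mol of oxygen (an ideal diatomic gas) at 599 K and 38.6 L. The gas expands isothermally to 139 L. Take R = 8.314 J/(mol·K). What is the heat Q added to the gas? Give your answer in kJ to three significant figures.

Q ≈ 22.1 kJ

Isothermal ⇒ ΔU = 0, so Q = W = nRT ln(V₂/V₁).
Q = (3.47)(8.314)(599) ln(139/38.6) = 17281 × 1.281 = 22141 J.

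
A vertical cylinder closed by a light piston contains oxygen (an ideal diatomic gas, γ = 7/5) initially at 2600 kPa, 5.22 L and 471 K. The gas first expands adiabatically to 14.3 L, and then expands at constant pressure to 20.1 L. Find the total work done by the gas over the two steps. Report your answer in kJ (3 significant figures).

Step 1 (adiabatic): W = (P₁V₁ − P₂V₂)/(γ−1) = (13572 − 9069)/0.4 = 11257 J.
After step 1: P = 634.2 kPa, V = 14.3 L, T = 314.7 K.
Step 2 (isobaric): W = PΔV = (634.2 kPa)(20.1 − 14.3 L) = 3678 J.
W_total = 11257 + 3678 = 14935 J.

W_total ≈ 14.9 kJ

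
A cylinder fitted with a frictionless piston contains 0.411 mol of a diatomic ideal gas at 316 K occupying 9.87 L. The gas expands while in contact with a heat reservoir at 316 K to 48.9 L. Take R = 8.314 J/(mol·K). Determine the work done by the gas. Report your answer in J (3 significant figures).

Isothermal: W = nRT ln(V₂/V₁).
W = (0.411)(8.314)(316) × ln(48.9/9.87)
  = 1080 × 1.6
W_by_gas = 1728 J.

W ≈ 1730 J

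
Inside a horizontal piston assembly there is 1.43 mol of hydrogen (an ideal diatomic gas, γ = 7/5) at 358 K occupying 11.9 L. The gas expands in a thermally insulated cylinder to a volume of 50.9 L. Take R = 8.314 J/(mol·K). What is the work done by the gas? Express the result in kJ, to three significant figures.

W ≈ 4.69 kJ

Adiabatic: TV^(γ−1) = const with γ = 7/5.
T₂ = T₁ (V₁/V₂)^(γ−1) = 358 × (11.9/50.9)^0.4 = 358 × 0.5592 = 200.2 K.
W_by = nCᵥ(T₁ − T₂) = (1.43)(20.79)(358 − 200.2) = 4691 J.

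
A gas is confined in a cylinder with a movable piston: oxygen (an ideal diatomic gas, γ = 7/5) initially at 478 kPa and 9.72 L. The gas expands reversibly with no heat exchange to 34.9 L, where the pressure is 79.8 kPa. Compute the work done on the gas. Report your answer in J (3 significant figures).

Adiabatic: W = (P₁V₁ − P₂V₂)/(γ − 1) with γ = 7/5.
P₁V₁ = 4646 J, P₂V₂ = 2785 J.
W = (4646 − 2785) / 0.4 = 4653 J.
Work on gas = −W_by = -4653 J.

W ≈ -4650 J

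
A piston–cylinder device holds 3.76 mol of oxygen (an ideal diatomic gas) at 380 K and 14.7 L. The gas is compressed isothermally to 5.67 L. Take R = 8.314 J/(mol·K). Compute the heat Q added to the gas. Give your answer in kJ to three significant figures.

Isothermal ⇒ ΔU = 0, so Q = W = nRT ln(V₂/V₁).
Q = (3.76)(8.314)(380) ln(5.67/14.7) = 11879 × -0.9527 = -11317 J.

Q ≈ -11.3 kJ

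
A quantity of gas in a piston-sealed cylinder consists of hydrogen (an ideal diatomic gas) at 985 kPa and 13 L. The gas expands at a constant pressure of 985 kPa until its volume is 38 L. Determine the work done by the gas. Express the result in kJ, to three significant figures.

W ≈ 24.6 kJ

Isobaric: W = P ΔV.
W = (985 kPa)(38 − 13 L) = (985)(25) = 24625 J.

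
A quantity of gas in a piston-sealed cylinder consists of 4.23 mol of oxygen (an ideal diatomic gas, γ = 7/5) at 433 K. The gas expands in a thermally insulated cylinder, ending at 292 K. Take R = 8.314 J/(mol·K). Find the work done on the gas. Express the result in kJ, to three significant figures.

Adiabatic ⇒ Q = 0, so W_by = −ΔU = nCᵥ(T₁ − T₂).
Cᵥ = 5R/2 = 20.79 J/(mol·K).
W = (4.23)(20.79)(433 − 292) = 12397 J.
Work on gas = −W_by = -12397 J.

W ≈ -12.4 kJ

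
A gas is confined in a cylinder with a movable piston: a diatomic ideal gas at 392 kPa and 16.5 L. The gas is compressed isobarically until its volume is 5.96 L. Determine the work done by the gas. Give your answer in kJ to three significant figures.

Isobaric: W = P ΔV.
W = (392 kPa)(5.96 − 16.5 L) = (392)(-10.54) = -4132 J.

W ≈ -4.13 kJ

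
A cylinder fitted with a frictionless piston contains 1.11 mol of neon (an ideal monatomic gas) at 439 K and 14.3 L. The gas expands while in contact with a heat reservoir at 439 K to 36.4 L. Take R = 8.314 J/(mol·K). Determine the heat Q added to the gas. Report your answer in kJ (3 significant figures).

Isothermal ⇒ ΔU = 0, so Q = W = nRT ln(V₂/V₁).
Q = (1.11)(8.314)(439) ln(36.4/14.3) = 4051 × 0.9343 = 3785 J.

Q ≈ 3.79 kJ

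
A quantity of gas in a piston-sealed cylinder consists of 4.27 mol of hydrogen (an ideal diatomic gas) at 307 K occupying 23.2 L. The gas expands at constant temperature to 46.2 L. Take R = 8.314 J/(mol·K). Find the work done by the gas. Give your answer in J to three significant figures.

Isothermal: W = nRT ln(V₂/V₁).
W = (4.27)(8.314)(307) × ln(46.2/23.2)
  = 10899 × 0.6888
W_by_gas = 7507 J.

W ≈ 7510 J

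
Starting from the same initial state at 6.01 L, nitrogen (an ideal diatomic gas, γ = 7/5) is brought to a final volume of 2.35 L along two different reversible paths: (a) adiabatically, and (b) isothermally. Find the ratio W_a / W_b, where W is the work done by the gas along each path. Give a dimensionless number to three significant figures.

Path (a) adiabatic: W = P₁V₁(1 − (V₁/V₂)^(γ−1))/(γ−1) → W_a/(P₁V₁) = -1.14.
Path (b) isothermal: W = P₁V₁ ln(V₂/V₁) → W_b/(P₁V₁) = -0.939.
W_a / W_b = -1.14 / -0.939 = 1.214.

W_a / W_b ≈ 1.21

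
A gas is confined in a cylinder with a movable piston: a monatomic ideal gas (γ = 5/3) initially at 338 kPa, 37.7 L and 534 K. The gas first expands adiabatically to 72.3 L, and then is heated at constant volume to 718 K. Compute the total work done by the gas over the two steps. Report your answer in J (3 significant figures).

Step 1 (adiabatic): W = (P₁V₁ − P₂V₂)/(γ−1) = (12743 − 8255)/0.667 = 6731 J.
Step 2 (isochoric): W = 0 (constant volume).
W_total = 6731 + 0 = 6731 J.

W_total ≈ 6730 J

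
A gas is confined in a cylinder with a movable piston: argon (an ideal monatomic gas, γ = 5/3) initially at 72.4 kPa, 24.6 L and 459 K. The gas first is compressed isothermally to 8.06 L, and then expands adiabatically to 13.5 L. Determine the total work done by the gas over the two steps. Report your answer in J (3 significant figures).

W_total ≈ -1210 J

Step 1 (isothermal): W = P₁V₁ ln(V₂/V₁) = (1781) ln(8.06/24.6) = -1987 J.
After step 1: P = 221 kPa, V = 8.06 L, T = 459 K.
Step 2 (adiabatic): W = (P₁V₁ − P₂V₂)/(γ−1) = (1781 − 1263)/0.667 = 777.3 J.
W_total = -1987 + 777.3 = -1210 J.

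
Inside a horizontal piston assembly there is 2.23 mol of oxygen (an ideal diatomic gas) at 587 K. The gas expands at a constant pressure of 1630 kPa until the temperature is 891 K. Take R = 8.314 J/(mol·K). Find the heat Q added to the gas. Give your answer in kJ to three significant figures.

Q ≈ 19.7 kJ

Isobaric: W = nRΔT = (2.23)(8.314)(304) = 5636 J.
ΔU = nCᵥΔT with Cᵥ = 5R/2: ΔU = (2.23)(20.79)(304) = 14091 J.
Q = ΔU + W = 14091 + 5636 = 19727 J.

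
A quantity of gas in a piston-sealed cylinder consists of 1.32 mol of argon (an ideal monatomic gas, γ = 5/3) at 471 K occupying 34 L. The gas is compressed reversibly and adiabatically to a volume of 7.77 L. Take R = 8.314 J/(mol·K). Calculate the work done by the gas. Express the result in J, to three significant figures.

Adiabatic: TV^(γ−1) = const with γ = 5/3.
T₂ = T₁ (V₁/V₂)^(γ−1) = 471 × (34/7.77)^0.667 = 471 × 2.675 = 1260 K.
W_by = nCᵥ(T₁ − T₂) = (1.32)(12.47)(471 − 1260) = -12989 J.

W ≈ -13000 J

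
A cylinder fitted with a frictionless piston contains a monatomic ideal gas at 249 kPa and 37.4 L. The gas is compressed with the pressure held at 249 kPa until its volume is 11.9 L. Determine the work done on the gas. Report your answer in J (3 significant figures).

Isobaric: W = P ΔV.
W = (249 kPa)(11.9 − 37.4 L) = (249)(-25.5) = -6350 J.
Work on gas = −W_by = 6350 J.

W ≈ 6350 J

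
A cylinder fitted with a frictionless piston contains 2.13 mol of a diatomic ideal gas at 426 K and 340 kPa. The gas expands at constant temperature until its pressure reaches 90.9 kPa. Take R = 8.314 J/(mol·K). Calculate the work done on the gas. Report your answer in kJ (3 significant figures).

Isothermal process: W = nRT ln(V₂/V₁) = nRT ln(P₁/P₂).
W = (2.13)(8.314)(426) × ln(340/90.9)
  = 7544 × ln(3.74) = 7544 × 1.319
W_by_gas = 9952 J; work on gas = −W_by = -9952 J.

W ≈ -9.95 kJ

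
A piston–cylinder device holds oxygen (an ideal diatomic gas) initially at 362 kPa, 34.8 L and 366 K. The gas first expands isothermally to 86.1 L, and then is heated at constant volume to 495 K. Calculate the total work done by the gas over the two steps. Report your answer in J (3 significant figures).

Step 1 (isothermal): W = P₁V₁ ln(V₂/V₁) = (12598) ln(86.1/34.8) = 11412 J.
Step 2 (isochoric): W = 0 (constant volume).
W_total = 11412 + 0 = 11412 J.

W_total ≈ 11400 J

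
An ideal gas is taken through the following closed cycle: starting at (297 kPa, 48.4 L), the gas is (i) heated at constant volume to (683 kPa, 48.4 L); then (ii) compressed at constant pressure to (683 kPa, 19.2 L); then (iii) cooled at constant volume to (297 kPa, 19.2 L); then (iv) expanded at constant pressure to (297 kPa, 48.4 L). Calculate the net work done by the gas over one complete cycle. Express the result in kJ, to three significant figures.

Constant-volume legs do no work.
W(ii) = (683)(19.2 − 48.4) = -19944 J; W(iv) = (297)(48.4 − 19.2) = 8672 J.
W_net = -19944 + 8672 = -11271 J (the counter-clockwise enclosed area).

W_net ≈ -11.3 kJ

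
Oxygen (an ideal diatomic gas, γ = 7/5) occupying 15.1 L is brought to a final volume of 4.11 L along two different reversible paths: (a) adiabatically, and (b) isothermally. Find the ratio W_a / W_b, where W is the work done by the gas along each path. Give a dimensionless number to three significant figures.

W_a / W_b ≈ 1.31

Path (a) adiabatic: W = P₁V₁(1 − (V₁/V₂)^(γ−1))/(γ−1) → W_a/(P₁V₁) = -1.707.
Path (b) isothermal: W = P₁V₁ ln(V₂/V₁) → W_b/(P₁V₁) = -1.301.
W_a / W_b = -1.707 / -1.301 = 1.312.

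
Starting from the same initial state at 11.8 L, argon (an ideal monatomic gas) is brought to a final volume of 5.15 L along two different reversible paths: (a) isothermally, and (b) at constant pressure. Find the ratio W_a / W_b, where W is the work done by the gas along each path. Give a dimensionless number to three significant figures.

Path (a) isothermal: W = P₁V₁ ln(V₂/V₁) → W_a/(P₁V₁) = -0.8291.
Path (b) isobaric: W = P₁(V₂ − V₁) → W_b/(P₁V₁) = -0.5636.
W_a / W_b = -0.8291 / -0.5636 = 1.471.

W_a / W_b ≈ 1.47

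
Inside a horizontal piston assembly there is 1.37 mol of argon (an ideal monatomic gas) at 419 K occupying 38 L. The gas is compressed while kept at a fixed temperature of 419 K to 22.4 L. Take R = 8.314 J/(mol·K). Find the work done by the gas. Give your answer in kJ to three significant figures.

W ≈ -2.52 kJ

Isothermal: W = nRT ln(V₂/V₁).
W = (1.37)(8.314)(419) × ln(22.4/38)
  = 4772 × -0.5285
W_by_gas = -2522 J.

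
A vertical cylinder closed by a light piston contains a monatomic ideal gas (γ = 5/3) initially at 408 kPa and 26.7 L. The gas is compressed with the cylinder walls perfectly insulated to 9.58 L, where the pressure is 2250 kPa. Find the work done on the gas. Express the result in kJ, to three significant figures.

W ≈ 16.0 kJ

Adiabatic: W = (P₁V₁ − P₂V₂)/(γ − 1) with γ = 5/3.
P₁V₁ = 10894 J, P₂V₂ = 21555 J.
W = (10894 − 21555) / 0.6667 = -15992 J.
Work on gas = −W_by = 15992 J.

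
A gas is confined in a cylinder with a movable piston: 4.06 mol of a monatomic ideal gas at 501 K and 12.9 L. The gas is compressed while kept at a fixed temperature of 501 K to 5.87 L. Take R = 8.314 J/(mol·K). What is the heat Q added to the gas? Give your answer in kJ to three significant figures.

Isothermal ⇒ ΔU = 0, so Q = W = nRT ln(V₂/V₁).
Q = (4.06)(8.314)(501) ln(5.87/12.9) = 16911 × -0.7874 = -13315 J.

Q ≈ -13.3 kJ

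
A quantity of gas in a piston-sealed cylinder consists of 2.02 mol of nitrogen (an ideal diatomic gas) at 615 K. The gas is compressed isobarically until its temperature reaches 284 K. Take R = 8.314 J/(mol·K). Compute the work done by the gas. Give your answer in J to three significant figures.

Isobaric: W = P ΔV = nR ΔT.
W = (2.02)(8.314)(284 − 615) = -5559 J.

W ≈ -5560 J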